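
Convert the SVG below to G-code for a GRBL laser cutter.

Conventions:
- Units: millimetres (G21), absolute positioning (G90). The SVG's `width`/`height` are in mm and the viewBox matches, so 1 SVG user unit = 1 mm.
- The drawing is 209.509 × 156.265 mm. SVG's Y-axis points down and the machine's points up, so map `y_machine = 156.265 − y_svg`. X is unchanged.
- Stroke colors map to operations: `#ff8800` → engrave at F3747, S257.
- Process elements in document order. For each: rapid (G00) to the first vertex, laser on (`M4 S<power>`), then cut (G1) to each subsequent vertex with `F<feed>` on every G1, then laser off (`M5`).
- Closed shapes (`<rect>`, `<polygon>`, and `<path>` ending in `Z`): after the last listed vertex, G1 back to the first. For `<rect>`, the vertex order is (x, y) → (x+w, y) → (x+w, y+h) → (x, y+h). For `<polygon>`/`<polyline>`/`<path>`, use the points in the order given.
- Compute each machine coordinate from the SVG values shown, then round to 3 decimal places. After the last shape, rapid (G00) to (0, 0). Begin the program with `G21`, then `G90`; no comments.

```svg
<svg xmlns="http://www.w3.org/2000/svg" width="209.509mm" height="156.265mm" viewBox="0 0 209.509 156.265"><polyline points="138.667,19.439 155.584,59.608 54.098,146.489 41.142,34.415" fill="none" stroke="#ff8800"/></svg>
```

Since the viewBox matches the mm dimensions, user units are millimetres directly. The only transform is the Y-flip y_m = 156.265 − y_svg.

Shape 1 is a open polyline drawn with `<polyline>`. Its stroke #ff8800 means engrave at S257, F3747. After flipping Y the toolpath is (138.667,136.826) → (155.584,96.657) → (54.098,9.776) → (41.142,121.850).

G21
G90
G00 X138.667 Y136.826
M4 S257
G1 X155.584 Y96.657 F3747
G1 X54.098 Y9.776 F3747
G1 X41.142 Y121.850 F3747
M5
G00 X0.000 Y0.000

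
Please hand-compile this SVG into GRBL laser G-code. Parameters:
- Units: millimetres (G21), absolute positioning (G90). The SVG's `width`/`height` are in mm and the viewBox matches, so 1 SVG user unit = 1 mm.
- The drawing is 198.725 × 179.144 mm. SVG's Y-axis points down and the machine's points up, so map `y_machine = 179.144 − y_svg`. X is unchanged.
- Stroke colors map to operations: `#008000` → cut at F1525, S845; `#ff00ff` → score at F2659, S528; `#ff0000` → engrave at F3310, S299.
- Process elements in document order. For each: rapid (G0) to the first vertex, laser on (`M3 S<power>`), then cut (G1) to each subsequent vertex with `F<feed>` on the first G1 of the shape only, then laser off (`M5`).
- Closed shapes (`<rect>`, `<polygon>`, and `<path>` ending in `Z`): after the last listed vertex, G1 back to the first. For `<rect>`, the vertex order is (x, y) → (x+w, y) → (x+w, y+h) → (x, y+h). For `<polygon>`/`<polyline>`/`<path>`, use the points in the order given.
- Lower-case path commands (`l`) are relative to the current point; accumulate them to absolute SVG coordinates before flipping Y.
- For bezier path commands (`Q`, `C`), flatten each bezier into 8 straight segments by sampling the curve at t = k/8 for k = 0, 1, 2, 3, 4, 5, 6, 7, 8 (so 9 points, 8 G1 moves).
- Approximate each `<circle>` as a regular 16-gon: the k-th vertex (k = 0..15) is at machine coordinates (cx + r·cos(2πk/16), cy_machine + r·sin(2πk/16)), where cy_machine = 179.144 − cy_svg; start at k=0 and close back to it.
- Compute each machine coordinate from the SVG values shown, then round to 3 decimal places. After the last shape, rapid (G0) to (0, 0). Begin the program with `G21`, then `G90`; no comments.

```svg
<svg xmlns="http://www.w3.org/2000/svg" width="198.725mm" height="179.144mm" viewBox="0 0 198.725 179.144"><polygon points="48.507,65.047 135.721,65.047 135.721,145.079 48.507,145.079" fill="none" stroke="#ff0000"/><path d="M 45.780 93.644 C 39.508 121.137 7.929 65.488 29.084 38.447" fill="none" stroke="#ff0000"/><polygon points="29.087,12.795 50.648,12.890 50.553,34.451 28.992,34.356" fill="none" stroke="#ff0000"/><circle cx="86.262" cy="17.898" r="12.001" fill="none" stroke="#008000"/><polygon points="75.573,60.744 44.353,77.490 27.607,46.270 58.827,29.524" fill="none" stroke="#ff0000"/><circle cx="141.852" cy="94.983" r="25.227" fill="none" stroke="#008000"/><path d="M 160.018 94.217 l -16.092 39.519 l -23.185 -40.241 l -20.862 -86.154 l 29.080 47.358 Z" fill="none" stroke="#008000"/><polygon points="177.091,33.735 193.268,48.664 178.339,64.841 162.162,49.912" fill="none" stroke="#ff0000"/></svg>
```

G21
G90
G0 X48.507 Y114.097
M3 S299
G1 X135.721 Y114.097 F3310
G1 X135.721 Y34.065
G1 X48.507 Y34.065
G1 X48.507 Y114.097
M5
G0 X45.780 Y85.500
M3 S299
G1 X42.394 Y78.869 F3310
G1 X37.550 Y78.723
G1 X32.163 Y83.753
G1 X27.147 Y92.648
G1 X23.416 Y104.100
G1 X21.886 Y116.798
G1 X23.470 Y129.434
G1 X29.084 Y140.697
M5
G0 X29.087 Y166.349
M3 S299
G1 X50.648 Y166.254 F3310
G1 X50.553 Y144.693
G1 X28.992 Y144.788
G1 X29.087 Y166.349
M5
G0 X98.263 Y161.246
M3 S845
G1 X97.349 Y165.839 F1525
G1 X94.748 Y169.732
G1 X90.855 Y172.333
G1 X86.262 Y173.247
G1 X81.669 Y172.333
G1 X77.776 Y169.732
G1 X75.175 Y165.839
G1 X74.261 Y161.246
G1 X75.175 Y156.653
G1 X77.776 Y152.760
G1 X81.669 Y150.159
G1 X86.262 Y149.245
G1 X90.855 Y150.159
G1 X94.748 Y152.760
G1 X97.349 Y156.653
G1 X98.263 Y161.246
M5
G0 X75.573 Y118.400
M3 S299
G1 X44.353 Y101.654 F3310
G1 X27.607 Y132.874
G1 X58.827 Y149.620
G1 X75.573 Y118.400
M5
G0 X167.079 Y84.161
M3 S845
G1 X165.159 Y93.815 F1525
G1 X159.690 Y101.999
G1 X151.506 Y107.468
G1 X141.852 Y109.388
G1 X132.198 Y107.468
G1 X124.014 Y101.999
G1 X118.545 Y93.815
G1 X116.625 Y84.161
G1 X118.545 Y74.507
G1 X124.014 Y66.323
G1 X132.198 Y60.854
G1 X141.852 Y58.934
G1 X151.506 Y60.854
G1 X159.690 Y66.323
G1 X165.159 Y74.507
G1 X167.079 Y84.161
M5
G0 X160.018 Y84.927
M3 S845
G1 X143.926 Y45.408 F1525
G1 X120.741 Y85.649
G1 X99.879 Y171.803
G1 X128.959 Y124.445
G1 X160.018 Y84.927
M5
G0 X177.091 Y145.409
M3 S299
G1 X193.268 Y130.480 F3310
G1 X178.339 Y114.303
G1 X162.162 Y129.232
G1 X177.091 Y145.409
M5
G0 X0.000 Y0.000

1 u = 1 mm; y_m = 179.144 − y.

[1] `<polygon>` rectangle, #ff0000→engrave S299 F3310: (48.507,114.097) → (135.721,114.097) → (135.721,34.065) → (48.507,34.065) → (48.507,114.097) (closed)

[2] `<path>` cubic bezier, #ff0000→engrave S299 F3310: (45.780,85.500) → (42.394,78.869) → (37.550,78.723) → (32.163,83.753) → (27.147,92.648) → (23.416,104.100) → (21.886,116.798) → (23.470,129.434) → (29.084,140.697)

[3] `<polygon>` regular polygon, #ff0000→engrave S299 F3310: (29.087,166.349) → (50.648,166.254) → (50.553,144.693) → (28.992,144.788) → (29.087,166.349) (closed)

[4] `<circle>` circle, #008000→cut S845 F1525: (98.263,161.246) → (97.349,165.839) → (94.748,169.732) → (90.855,172.333) → (86.262,173.247) → (81.669,172.333) → (77.776,169.732) → (75.175,165.839) → (74.261,161.246) → (75.175,156.653) → (77.776,152.760) → (81.669,150.159) → (86.262,149.245) → (90.855,150.159) → (94.748,152.760) → (97.349,156.653) → (98.263,161.246) (closed)

[5] `<polygon>` regular polygon, #ff0000→engrave S299 F3310: (75.573,118.400) → (44.353,101.654) → (27.607,132.874) → (58.827,149.620) → (75.573,118.400) (closed)

[6] `<circle>` circle, #008000→cut S845 F1525: (167.079,84.161) → (165.159,93.815) → (159.690,101.999) → (151.506,107.468) → (141.852,109.388) → (132.198,107.468) → (124.014,101.999) → (118.545,93.815) → (116.625,84.161) → (118.545,74.507) → (124.014,66.323) → (132.198,60.854) → (141.852,58.934) → (151.506,60.854) → (159.690,66.323) → (165.159,74.507) → (167.079,84.161) (closed)

[7] `<path>` closed polygon, #008000→cut S845 F1525: (160.018,84.927) → (143.926,45.408) → (120.741,85.649) → (99.879,171.803) → (128.959,124.445) → (160.018,84.927) (closed)

[8] `<polygon>` regular polygon, #ff0000→engrave S299 F3310: (177.091,145.409) → (193.268,130.480) → (178.339,114.303) → (162.162,129.232) → (177.091,145.409) (closed)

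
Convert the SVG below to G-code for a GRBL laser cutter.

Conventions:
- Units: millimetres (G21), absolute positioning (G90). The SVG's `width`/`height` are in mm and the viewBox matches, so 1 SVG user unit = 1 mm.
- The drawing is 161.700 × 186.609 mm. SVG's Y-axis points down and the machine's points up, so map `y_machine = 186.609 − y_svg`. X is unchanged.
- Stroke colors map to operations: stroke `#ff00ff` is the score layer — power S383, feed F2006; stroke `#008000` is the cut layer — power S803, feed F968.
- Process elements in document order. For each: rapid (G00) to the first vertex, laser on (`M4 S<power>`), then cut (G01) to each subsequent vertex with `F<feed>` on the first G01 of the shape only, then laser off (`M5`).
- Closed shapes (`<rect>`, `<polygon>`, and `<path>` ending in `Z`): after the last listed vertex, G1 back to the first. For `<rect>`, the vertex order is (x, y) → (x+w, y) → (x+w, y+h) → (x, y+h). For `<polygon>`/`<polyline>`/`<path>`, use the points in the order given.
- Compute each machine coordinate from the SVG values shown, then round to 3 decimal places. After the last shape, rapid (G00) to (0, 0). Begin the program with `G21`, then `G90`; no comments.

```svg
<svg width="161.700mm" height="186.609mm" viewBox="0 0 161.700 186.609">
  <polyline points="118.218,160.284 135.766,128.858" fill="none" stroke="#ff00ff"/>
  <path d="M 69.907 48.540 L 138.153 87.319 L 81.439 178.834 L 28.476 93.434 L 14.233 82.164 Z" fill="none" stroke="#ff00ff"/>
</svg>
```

Since the viewBox matches the mm dimensions, user units are millimetres directly. The only transform is the Y-flip y_m = 186.609 − y_svg.

Shape 1 is a line segment drawn with `<polyline>`. Its stroke #ff00ff means score at S383, F2006. After flipping Y the toolpath is (118.218,26.325) → (135.766,57.751).

Shape 2 is a closed polygon drawn with `<path>`. Its stroke #ff00ff means score at S383, F2006. After flipping Y the toolpath is (69.907,138.069) → (138.153,99.290) → (81.439,7.775) → (28.476,93.175) → (14.233,104.445) → (69.907,138.069), returning to the start.

G21
G90
G00 X118.218 Y26.325
M4 S383
G01 X135.766 Y57.751 F2006
M5
G00 X69.907 Y138.069
M4 S383
G01 X138.153 Y99.290 F2006
G01 X81.439 Y7.775
G01 X28.476 Y93.175
G01 X14.233 Y104.445
G01 X69.907 Y138.069
M5
G00 X0.000 Y0.000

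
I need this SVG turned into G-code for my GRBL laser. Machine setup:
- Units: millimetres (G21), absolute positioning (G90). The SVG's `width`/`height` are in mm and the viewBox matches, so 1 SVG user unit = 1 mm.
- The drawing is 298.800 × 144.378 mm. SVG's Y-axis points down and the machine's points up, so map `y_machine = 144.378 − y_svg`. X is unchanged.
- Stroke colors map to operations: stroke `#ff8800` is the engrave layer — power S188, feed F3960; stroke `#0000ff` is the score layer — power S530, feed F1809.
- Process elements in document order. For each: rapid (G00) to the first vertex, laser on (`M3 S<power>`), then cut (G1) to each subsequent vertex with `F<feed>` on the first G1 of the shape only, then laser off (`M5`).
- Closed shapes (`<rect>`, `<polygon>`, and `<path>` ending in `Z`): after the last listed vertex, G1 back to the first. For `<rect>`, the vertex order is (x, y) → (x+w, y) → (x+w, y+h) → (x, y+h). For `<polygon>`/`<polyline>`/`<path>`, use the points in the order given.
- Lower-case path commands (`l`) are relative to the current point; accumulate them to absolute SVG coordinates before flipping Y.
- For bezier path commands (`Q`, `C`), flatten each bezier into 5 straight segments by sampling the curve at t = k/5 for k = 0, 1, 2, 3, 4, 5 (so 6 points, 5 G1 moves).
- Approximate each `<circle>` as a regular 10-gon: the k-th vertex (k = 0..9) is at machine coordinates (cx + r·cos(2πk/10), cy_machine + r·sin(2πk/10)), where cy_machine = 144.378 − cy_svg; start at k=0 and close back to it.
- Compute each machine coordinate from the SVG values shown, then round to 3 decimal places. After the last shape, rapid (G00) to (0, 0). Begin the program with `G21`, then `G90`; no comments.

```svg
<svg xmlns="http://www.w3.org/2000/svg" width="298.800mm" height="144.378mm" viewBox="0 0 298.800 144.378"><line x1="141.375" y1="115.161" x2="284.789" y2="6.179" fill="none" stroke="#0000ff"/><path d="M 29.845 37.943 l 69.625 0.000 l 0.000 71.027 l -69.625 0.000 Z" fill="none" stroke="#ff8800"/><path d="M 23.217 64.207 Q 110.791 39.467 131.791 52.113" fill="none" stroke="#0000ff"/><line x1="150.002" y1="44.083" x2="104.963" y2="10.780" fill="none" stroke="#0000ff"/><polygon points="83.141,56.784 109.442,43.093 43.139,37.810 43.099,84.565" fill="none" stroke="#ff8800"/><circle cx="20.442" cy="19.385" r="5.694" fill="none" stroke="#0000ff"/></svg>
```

G21
G90
G00 X141.375 Y29.217
M3 S530
G1 X284.789 Y138.199 F1809
M5
G00 X29.845 Y106.435
M3 S188
G1 X99.470 Y106.435 F3960
G1 X99.470 Y35.408
G1 X29.845 Y35.408
G1 X29.845 Y106.435
M5
G00 X23.217 Y80.171
M3 S530
G1 X55.584 Y88.572 F1809
G1 X82.624 Y93.981
G1 X104.339 Y96.400
G1 X120.728 Y95.828
G1 X131.791 Y92.265
M5
G00 X150.002 Y100.295
M3 S530
G1 X104.963 Y133.598 F1809
M5
G00 X83.141 Y87.594
M3 S188
G1 X109.442 Y101.285 F3960
G1 X43.139 Y106.568
G1 X43.099 Y59.813
G1 X83.141 Y87.594
M5
G00 X26.136 Y124.993
M3 S530
G1 X25.049 Y128.340 F1809
G1 X22.202 Y130.408
G1 X18.682 Y130.408
G1 X15.835 Y128.340
G1 X14.748 Y124.993
G1 X15.835 Y121.646
G1 X18.682 Y119.578
G1 X22.202 Y119.578
G1 X25.049 Y121.646
G1 X26.136 Y124.993
M5
G00 X0.000 Y0.000

1 u = 1 mm; y_m = 144.378 − y.

[1] `<line>` line segment, #0000ff→score S530 F1809: (141.375,29.217) → (284.789,138.199)

[2] `<path>` rectangle, #ff8800→engrave S188 F3960: (29.845,106.435) → (99.470,106.435) → (99.470,35.408) → (29.845,35.408) → (29.845,106.435) (closed)

[3] `<path>` quadratic bezier, #0000ff→score S530 F1809: (23.217,80.171) → (55.584,88.572) → (82.624,93.981) → (104.339,96.400) → (120.728,95.828) → (131.791,92.265)

[4] `<line>` line segment, #0000ff→score S530 F1809: (150.002,100.295) → (104.963,133.598)

[5] `<polygon>` closed polygon, #ff8800→engrave S188 F3960: (83.141,87.594) → (109.442,101.285) → (43.139,106.568) → (43.099,59.813) → (83.141,87.594) (closed)

[6] `<circle>` circle, #0000ff→score S530 F1809: (26.136,124.993) → (25.049,128.340) → (22.202,130.408) → (18.682,130.408) → (15.835,128.340) → (14.748,124.993) → (15.835,121.646) → (18.682,119.578) → (22.202,119.578) → (25.049,121.646) → (26.136,124.993) (closed)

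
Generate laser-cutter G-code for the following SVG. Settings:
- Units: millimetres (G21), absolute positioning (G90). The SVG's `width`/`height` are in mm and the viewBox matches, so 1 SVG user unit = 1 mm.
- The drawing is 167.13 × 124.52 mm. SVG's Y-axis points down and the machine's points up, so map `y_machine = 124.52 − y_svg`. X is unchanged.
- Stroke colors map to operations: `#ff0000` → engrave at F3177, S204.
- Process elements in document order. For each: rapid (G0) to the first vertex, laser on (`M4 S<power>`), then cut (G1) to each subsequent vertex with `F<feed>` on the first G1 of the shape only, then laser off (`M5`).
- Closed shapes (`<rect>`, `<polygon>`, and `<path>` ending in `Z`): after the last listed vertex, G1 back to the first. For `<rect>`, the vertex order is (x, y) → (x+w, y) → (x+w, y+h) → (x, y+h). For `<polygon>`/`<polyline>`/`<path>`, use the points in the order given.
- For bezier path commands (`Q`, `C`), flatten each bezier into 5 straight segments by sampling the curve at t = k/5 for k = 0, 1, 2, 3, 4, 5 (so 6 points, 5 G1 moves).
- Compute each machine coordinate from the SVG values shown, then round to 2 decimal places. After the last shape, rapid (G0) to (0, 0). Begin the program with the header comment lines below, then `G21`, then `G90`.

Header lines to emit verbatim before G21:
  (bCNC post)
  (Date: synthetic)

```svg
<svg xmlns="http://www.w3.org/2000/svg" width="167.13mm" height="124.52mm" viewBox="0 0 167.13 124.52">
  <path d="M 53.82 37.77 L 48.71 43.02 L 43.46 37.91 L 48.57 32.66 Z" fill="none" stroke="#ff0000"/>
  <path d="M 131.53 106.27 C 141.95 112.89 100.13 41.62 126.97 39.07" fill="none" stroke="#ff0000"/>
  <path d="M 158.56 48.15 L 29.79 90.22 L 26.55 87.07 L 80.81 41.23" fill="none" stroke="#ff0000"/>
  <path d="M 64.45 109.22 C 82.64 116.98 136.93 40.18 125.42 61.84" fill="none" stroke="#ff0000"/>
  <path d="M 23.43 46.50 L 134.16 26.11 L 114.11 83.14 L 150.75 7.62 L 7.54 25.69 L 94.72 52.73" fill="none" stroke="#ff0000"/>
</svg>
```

Since the viewBox matches the mm dimensions, user units are millimetres directly. The only transform is the Y-flip y_m = 124.52 − y_svg.

Shape 1 is a regular polygon drawn with `<path>`. Its stroke #ff0000 means engrave at S204, F3177. After flipping Y the toolpath is (53.82,86.75) → (48.71,81.50) → (43.46,86.61) → (48.57,91.86) → (53.82,86.75), returning to the start.

Shape 2 is a cubic bezier drawn with `<path>`. Its stroke #ff0000 means engrave at S204, F3177. After flipping Y the toolpath is (131.53,18.25) → (132.48,22.45) → (126.70,38.31) → (119.98,58.79) → (118.14,76.85) → (126.97,85.45).

Shape 3 is a open polyline drawn with `<path>`. Its stroke #ff0000 means engrave at S204, F3177. After flipping Y the toolpath is (158.56,76.37) → (29.79,34.30) → (26.55,37.45) → (80.81,83.29).

Shape 4 is a cubic bezier drawn with `<path>`. Its stroke #ff0000 means engrave at S204, F3177. After flipping Y the toolpath is (64.45,15.30) → (78.88,19.33) → (97.08,34.86) → (114.17,53.12) → (125.25,65.32) → (125.42,62.68).

Shape 5 is a open polyline drawn with `<path>`. Its stroke #ff0000 means engrave at S204, F3177. After flipping Y the toolpath is (23.43,78.02) → (134.16,98.41) → (114.11,41.38) → (150.75,116.90) → (7.54,98.83) → (94.72,71.79).

(bCNC post)
(Date: synthetic)
G21
G90
G0 X53.82 Y86.75
M4 S204
G1 X48.71 Y81.50 F3177
G1 X43.46 Y86.61
G1 X48.57 Y91.86
G1 X53.82 Y86.75
M5
G0 X131.53 Y18.25
M4 S204
G1 X132.48 Y22.45 F3177
G1 X126.70 Y38.31
G1 X119.98 Y58.79
G1 X118.14 Y76.85
G1 X126.97 Y85.45
M5
G0 X158.56 Y76.37
M4 S204
G1 X29.79 Y34.30 F3177
G1 X26.55 Y37.45
G1 X80.81 Y83.29
M5
G0 X64.45 Y15.30
M4 S204
G1 X78.88 Y19.33 F3177
G1 X97.08 Y34.86
G1 X114.17 Y53.12
G1 X125.25 Y65.32
G1 X125.42 Y62.68
M5
G0 X23.43 Y78.02
M4 S204
G1 X134.16 Y98.41 F3177
G1 X114.11 Y41.38
G1 X150.75 Y116.90
G1 X7.54 Y98.83
G1 X94.72 Y71.79
M5
G0 X0.00 Y0.00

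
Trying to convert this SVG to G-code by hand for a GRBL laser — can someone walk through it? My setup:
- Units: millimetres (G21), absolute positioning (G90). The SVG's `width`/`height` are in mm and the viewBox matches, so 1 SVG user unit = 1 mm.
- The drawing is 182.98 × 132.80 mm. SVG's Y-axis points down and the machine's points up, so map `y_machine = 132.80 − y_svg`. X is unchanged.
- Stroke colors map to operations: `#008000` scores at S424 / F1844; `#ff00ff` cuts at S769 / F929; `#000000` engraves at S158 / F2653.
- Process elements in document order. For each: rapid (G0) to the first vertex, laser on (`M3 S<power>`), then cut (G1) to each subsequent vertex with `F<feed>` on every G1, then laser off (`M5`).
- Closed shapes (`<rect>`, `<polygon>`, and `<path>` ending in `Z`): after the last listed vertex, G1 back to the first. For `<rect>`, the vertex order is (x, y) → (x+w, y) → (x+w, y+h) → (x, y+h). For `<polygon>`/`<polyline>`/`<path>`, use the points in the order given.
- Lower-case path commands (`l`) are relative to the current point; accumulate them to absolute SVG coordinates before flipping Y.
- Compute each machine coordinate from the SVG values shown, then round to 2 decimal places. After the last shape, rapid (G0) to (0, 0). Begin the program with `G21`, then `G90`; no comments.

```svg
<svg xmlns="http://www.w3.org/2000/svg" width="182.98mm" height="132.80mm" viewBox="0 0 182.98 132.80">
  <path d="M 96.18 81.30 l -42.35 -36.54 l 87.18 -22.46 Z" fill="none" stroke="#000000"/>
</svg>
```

G21
G90
G0 X96.18 Y51.50
M3 S158
G1 X53.83 Y88.04 F2653
G1 X141.01 Y110.50 F2653
G1 X96.18 Y51.50 F2653
M5
G0 X0.00 Y0.00

1 u = 1 mm; y_m = 132.80 − y.

[1] `<path>` closed polygon, #000000→engrave S158 F2653: (96.18,51.50) → (53.83,88.04) → (141.01,110.50) → (96.18,51.50) (closed)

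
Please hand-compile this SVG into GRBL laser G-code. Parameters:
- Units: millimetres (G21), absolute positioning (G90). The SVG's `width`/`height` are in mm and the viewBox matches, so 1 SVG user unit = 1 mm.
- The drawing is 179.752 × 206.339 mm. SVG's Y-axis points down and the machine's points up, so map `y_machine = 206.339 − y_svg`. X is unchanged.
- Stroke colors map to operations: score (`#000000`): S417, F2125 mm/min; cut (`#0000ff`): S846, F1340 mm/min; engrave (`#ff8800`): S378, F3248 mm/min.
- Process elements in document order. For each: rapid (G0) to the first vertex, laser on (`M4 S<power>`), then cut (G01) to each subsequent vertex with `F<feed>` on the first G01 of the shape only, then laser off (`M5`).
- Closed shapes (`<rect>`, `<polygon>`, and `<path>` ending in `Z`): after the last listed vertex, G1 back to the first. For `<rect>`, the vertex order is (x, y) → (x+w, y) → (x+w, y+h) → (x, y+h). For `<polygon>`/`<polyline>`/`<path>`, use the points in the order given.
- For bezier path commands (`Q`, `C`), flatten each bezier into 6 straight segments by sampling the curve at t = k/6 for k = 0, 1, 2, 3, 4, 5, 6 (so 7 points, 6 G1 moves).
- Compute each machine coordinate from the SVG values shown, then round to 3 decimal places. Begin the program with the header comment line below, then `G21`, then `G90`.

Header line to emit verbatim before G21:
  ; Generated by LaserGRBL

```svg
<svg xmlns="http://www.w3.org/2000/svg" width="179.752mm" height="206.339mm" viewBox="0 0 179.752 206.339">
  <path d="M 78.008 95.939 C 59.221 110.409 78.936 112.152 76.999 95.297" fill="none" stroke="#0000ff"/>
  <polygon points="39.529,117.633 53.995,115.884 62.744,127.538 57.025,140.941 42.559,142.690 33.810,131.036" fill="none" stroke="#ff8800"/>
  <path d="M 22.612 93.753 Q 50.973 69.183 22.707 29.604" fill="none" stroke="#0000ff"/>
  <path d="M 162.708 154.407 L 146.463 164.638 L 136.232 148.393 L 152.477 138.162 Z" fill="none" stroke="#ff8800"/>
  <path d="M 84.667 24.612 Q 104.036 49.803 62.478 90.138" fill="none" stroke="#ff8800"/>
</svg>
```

; Generated by LaserGRBL
G21
G90
G0 X78.008 Y110.400
M4 S846
G01 X71.545 Y104.253 F1340
G01 X69.827 Y100.390
G01 X71.185 Y98.974
G01 X73.947 Y100.169
G01 X76.442 Y104.137
G01 X76.999 Y111.042
M5
G0 X39.529 Y88.706
M4 S378
G01 X53.995 Y90.455 F3248
G01 X62.744 Y78.801
G01 X57.025 Y65.398
G01 X42.559 Y63.649
G01 X33.810 Y75.303
G01 X39.529 Y88.706
M5
G0 X22.612 Y112.586
M4 S846
G01 X30.493 Y121.193 F1340
G01 X35.227 Y130.634
G01 X36.816 Y140.908
G01 X35.259 Y152.017
G01 X30.556 Y163.959
G01 X22.707 Y176.735
M5
G0 X162.708 Y51.932
M4 S378
G01 X146.463 Y41.701 F3248
G01 X136.232 Y57.946
G01 X152.477 Y68.177
G01 X162.708 Y51.932
M5
G0 X84.667 Y181.727
M4 S378
G01 X89.431 Y172.909 F3248
G01 X90.810 Y163.250
G01 X88.804 Y152.750
G01 X83.414 Y141.408
G01 X74.638 Y129.225
G01 X62.478 Y116.201
M5

viewBox `0 0 179.752 206.339` with mm width/height → 1 unit = 1 mm. Flip: y_m = 206.339 − y_svg.

**Shape 1** — `<path>` cubic bezier, stroke `#0000ff` → cut (S846, F1340). Control points (SVG): P0=(78.008,95.939), P1=(59.221,110.409), P2=(78.936,112.152), P3=(76.999,95.297); sampled at t=k/6. Machine vertices: (78.008,110.400) → (71.545,104.253) → (69.827,100.390) → (71.185,98.974) → (73.947,100.169) → (76.442,104.137) → (76.999,111.042). Open path.

**Shape 2** — `<polygon>` regular polygon, stroke `#ff8800` → engrave (S378, F3248). Machine vertices: (39.529,88.706) → (53.995,90.455) → (62.744,78.801) → (57.025,65.398) → (42.559,63.649) → (33.810,75.303) → (39.529,88.706). Closed: final G1 returns to the first vertex.

**Shape 3** — `<path>` quadratic bezier, stroke `#0000ff` → cut (S846, F1340). Control points (SVG): P0=(22.612,93.753), P1=(50.973,69.183), P2=(22.707,29.604); sampled at t=k/6. Machine vertices: (22.612,112.586) → (30.493,121.193) → (35.227,130.634) → (36.816,140.908) → (35.259,152.017) → (30.556,163.959) → (22.707,176.735). Open path.

**Shape 4** — `<path>` regular polygon, stroke `#ff8800` → engrave (S378, F3248). Machine vertices: (162.708,51.932) → (146.463,41.701) → (136.232,57.946) → (152.477,68.177) → (162.708,51.932). Closed: final G1 returns to the first vertex.

**Shape 5** — `<path>` quadratic bezier, stroke `#ff8800` → engrave (S378, F3248). Control points (SVG): P0=(84.667,24.612), P1=(104.036,49.803), P2=(62.478,90.138); sampled at t=k/6. Machine vertices: (84.667,181.727) → (89.431,172.909) → (90.810,163.250) → (88.804,152.750) → (83.414,141.408) → (74.638,129.225) → (62.478,116.201). Open path.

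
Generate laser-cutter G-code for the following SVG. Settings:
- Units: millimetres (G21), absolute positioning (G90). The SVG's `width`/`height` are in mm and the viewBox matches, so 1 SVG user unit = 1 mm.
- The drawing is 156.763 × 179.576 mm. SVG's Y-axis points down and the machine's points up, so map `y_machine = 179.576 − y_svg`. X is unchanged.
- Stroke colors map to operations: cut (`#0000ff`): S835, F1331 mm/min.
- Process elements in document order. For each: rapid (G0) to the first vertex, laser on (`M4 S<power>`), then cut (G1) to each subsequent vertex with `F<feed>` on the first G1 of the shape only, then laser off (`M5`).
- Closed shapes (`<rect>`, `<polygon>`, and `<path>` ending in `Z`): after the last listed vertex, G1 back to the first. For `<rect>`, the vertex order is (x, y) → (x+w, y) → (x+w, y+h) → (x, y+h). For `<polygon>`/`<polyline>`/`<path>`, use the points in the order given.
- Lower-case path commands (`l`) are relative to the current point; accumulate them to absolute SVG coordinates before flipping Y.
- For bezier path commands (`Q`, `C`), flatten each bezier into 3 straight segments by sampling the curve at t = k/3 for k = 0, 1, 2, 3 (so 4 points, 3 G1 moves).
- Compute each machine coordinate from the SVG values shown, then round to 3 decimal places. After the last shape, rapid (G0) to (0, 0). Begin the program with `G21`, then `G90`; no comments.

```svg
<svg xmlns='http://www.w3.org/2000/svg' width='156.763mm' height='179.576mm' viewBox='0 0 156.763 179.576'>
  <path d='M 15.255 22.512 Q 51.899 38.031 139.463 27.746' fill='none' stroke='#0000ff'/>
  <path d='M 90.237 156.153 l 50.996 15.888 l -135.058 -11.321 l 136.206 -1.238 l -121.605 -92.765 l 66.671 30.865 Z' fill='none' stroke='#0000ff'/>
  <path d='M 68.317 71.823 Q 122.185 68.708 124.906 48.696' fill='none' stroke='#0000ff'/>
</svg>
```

viewBox `0 0 156.763 179.576` with mm width/height → 1 unit = 1 mm. Flip: y_m = 179.576 − y_svg.

**Shape 1** — `<path>` quadratic bezier, stroke `#0000ff` → cut (S835, F1331). Control points (SVG): P0=(15.255,22.512), P1=(51.899,38.031), P2=(139.463,27.746); sampled at t=k/3. Machine vertices: (15.255,157.064) → (45.342,149.585) → (86.745,147.840) → (139.463,151.830). Open path.

**Shape 2** — `<path>` closed polygon, stroke `#0000ff` → cut (S835, F1331). Machine vertices: (90.237,23.423) → (141.233,7.535) → (6.175,18.856) → (142.381,20.094) → (20.776,112.859) → (87.447,81.994) → (90.237,23.423). Closed: final G1 returns to the first vertex.

**Shape 3** — `<path>` quadratic bezier, stroke `#0000ff` → cut (S835, F1331). Control points (SVG): P0=(68.317,71.823), P1=(122.185,68.708), P2=(124.906,48.696); sampled at t=k/3. Machine vertices: (68.317,107.753) → (98.546,111.707) → (117.409,119.416) → (124.906,130.880). Open path.

G21
G90
G0 X15.255 Y157.064
M4 S835
G1 X45.342 Y149.585 F1331
G1 X86.745 Y147.840
G1 X139.463 Y151.830
M5
G0 X90.237 Y23.423
M4 S835
G1 X141.233 Y7.535 F1331
G1 X6.175 Y18.856
G1 X142.381 Y20.094
G1 X20.776 Y112.859
G1 X87.447 Y81.994
G1 X90.237 Y23.423
M5
G0 X68.317 Y107.753
M4 S835
G1 X98.546 Y111.707 F1331
G1 X117.409 Y119.416
G1 X124.906 Y130.880
M5
G0 X0.000 Y0.000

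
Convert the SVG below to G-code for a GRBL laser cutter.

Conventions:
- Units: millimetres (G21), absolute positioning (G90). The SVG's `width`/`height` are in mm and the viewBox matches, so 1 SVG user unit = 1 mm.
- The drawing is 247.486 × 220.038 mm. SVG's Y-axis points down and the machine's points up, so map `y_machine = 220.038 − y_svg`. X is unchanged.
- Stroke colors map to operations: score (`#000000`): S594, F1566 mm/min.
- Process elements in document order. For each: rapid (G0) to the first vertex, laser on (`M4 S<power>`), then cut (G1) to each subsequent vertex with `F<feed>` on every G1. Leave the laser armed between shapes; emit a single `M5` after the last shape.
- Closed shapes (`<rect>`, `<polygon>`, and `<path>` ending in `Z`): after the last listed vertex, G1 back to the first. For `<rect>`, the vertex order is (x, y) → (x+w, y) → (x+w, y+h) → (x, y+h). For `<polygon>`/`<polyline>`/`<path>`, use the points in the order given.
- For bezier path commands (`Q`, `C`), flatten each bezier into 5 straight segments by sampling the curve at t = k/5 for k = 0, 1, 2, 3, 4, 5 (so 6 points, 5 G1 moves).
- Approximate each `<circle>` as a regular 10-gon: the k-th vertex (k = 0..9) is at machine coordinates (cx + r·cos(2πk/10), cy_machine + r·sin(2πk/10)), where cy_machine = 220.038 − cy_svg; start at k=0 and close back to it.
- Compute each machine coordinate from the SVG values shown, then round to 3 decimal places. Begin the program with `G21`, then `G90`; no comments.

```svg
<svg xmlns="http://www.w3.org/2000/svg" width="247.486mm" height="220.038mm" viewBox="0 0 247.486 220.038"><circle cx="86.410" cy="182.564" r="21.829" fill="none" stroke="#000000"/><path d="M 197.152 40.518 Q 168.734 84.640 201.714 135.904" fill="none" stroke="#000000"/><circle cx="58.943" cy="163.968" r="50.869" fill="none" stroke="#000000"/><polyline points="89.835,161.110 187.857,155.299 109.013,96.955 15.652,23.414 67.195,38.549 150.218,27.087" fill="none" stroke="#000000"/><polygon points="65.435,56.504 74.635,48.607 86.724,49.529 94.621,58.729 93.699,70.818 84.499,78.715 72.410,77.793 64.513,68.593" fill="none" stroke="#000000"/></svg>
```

G21
G90
G0 X108.239 Y37.474
M4 S594
G1 X104.070 Y50.305 F1566
G1 X93.156 Y58.235 F1566
G1 X79.664 Y58.235 F1566
G1 X68.750 Y50.305 F1566
G1 X64.581 Y37.474 F1566
G1 X68.750 Y24.643 F1566
G1 X79.664 Y16.713 F1566
G1 X93.156 Y16.713 F1566
G1 X104.070 Y24.643 F1566
G1 X108.239 Y37.474 F1566
G0 X197.152 Y179.520
M4 S594
G1 X188.241 Y161.586 F1566
G1 X184.241 Y143.080 F1566
G1 X185.154 Y124.002 F1566
G1 X190.978 Y104.354 F1566
G1 X201.714 Y84.134 F1566
G0 X109.812 Y56.070
M4 S594
G1 X100.097 Y85.970 F1566
G1 X74.662 Y104.449 F1566
G1 X43.224 Y104.449 F1566
G1 X17.789 Y85.970 F1566
G1 X8.074 Y56.070 F1566
G1 X17.789 Y26.170 F1566
G1 X43.224 Y7.691 F1566
G1 X74.662 Y7.691 F1566
G1 X100.097 Y26.170 F1566
G1 X109.812 Y56.070 F1566
G0 X89.835 Y58.928
M4 S594
G1 X187.857 Y64.739 F1566
G1 X109.013 Y123.083 F1566
G1 X15.652 Y196.624 F1566
G1 X67.195 Y181.489 F1566
G1 X150.218 Y192.951 F1566
G0 X65.435 Y163.534
M4 S594
G1 X74.635 Y171.431 F1566
G1 X86.724 Y170.509 F1566
G1 X94.621 Y161.309 F1566
G1 X93.699 Y149.220 F1566
G1 X84.499 Y141.323 F1566
G1 X72.410 Y142.245 F1566
G1 X64.513 Y151.445 F1566
G1 X65.435 Y163.534 F1566
M5

viewBox `0 0 247.486 220.038` with mm width/height → 1 unit = 1 mm. Flip: y_m = 220.038 − y_svg.

**Shape 1** — `<circle>` circle, stroke `#000000` → score (S594, F1566). Machine vertices: (108.239,37.474) → (104.070,50.305) → (93.156,58.235) → (79.664,58.235) → (68.750,50.305) → (64.581,37.474) → (68.750,24.643) → (79.664,16.713) → (93.156,16.713) → (104.070,24.643) → (108.239,37.474). Closed: final G1 returns to the first vertex.

**Shape 2** — `<path>` quadratic bezier, stroke `#000000` → score (S594, F1566). Control points (SVG): P0=(197.152,40.518), P1=(168.734,84.640), P2=(201.714,135.904); sampled at t=k/5. Machine vertices: (197.152,179.520) → (188.241,161.586) → (184.241,143.080) → (185.154,124.002) → (190.978,104.354) → (201.714,84.134). Open path.

**Shape 3** — `<circle>` circle, stroke `#000000` → score (S594, F1566). Machine vertices: (109.812,56.070) → (100.097,85.970) → (74.662,104.449) → (43.224,104.449) → (17.789,85.970) → (8.074,56.070) → (17.789,26.170) → (43.224,7.691) → (74.662,7.691) → (100.097,26.170) → (109.812,56.070). Closed: final G1 returns to the first vertex.

**Shape 4** — `<polyline>` open polyline, stroke `#000000` → score (S594, F1566). Machine vertices: (89.835,58.928) → (187.857,64.739) → (109.013,123.083) → (15.652,196.624) → (67.195,181.489) → (150.218,192.951). Open path.

**Shape 5** — `<polygon>` regular polygon, stroke `#000000` → score (S594, F1566). Machine vertices: (65.435,163.534) → (74.635,171.431) → (86.724,170.509) → (94.621,161.309) → (93.699,149.220) → (84.499,141.323) → (72.410,142.245) → (64.513,151.445) → (65.435,163.534). Closed: final G1 returns to the first vertex.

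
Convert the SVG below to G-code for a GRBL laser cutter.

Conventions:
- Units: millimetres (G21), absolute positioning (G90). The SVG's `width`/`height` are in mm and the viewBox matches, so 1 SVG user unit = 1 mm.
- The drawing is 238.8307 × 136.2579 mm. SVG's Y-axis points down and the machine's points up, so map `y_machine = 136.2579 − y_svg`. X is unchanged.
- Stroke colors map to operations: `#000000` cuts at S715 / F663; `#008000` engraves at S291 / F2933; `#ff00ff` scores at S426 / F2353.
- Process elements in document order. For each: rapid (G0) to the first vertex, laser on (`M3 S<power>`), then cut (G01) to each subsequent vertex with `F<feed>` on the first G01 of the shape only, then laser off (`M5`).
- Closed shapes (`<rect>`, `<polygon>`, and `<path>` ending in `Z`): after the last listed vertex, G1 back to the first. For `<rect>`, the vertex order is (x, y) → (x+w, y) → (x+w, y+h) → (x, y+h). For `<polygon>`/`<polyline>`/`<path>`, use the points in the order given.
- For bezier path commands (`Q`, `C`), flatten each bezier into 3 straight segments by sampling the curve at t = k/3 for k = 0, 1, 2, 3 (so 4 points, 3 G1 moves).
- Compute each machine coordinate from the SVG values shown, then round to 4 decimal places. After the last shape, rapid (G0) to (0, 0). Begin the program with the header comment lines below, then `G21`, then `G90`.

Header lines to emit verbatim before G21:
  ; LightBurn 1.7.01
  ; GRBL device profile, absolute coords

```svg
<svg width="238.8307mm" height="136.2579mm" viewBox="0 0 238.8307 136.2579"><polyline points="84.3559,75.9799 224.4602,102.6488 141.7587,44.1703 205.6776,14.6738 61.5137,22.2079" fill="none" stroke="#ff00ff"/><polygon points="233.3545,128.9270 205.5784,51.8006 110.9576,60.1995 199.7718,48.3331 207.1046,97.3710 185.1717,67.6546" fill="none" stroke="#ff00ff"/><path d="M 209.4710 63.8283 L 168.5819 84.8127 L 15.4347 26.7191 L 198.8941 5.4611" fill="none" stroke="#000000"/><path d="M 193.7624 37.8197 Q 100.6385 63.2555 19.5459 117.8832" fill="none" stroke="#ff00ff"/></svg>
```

; LightBurn 1.7.01
; GRBL device profile, absolute coords
G21
G90
G0 X84.3559 Y60.2780
M3 S426
G01 X224.4602 Y33.6091 F2353
G01 X141.7587 Y92.0876
G01 X205.6776 Y121.5841
G01 X61.5137 Y114.0500
M5
G0 X233.3545 Y7.3309
M3 S426
G01 X205.5784 Y84.4573 F2353
G01 X110.9576 Y76.0584
G01 X199.7718 Y87.9248
G01 X207.1046 Y38.8869
G01 X185.1717 Y68.6033
G01 X233.3545 Y7.3309
M5
G0 X209.4710 Y72.4296
M3 S715
G01 X168.5819 Y51.4452 F663
G01 X15.4347 Y109.5388
G01 X198.8941 Y130.7968
M5
G0 X193.7624 Y98.4382
M3 S426
G01 X133.0166 Y78.2375 F2353
G01 X74.9444 Y51.5496
G01 X19.5459 Y18.3747
M5
G0 X0.0000 Y0.0000

1 u = 1 mm; y_m = 136.2579 − y.

[1] `<polyline>` open polyline, #ff00ff→score S426 F2353: (84.3559,60.2780) → (224.4602,33.6091) → (141.7587,92.0876) → (205.6776,121.5841) → (61.5137,114.0500)

[2] `<polygon>` closed polygon, #ff00ff→score S426 F2353: (233.3545,7.3309) → (205.5784,84.4573) → (110.9576,76.0584) → (199.7718,87.9248) → (207.1046,38.8869) → (185.1717,68.6033) → (233.3545,7.3309) (closed)

[3] `<path>` open polyline, #000000→cut S715 F663: (209.4710,72.4296) → (168.5819,51.4452) → (15.4347,109.5388) → (198.8941,130.7968)

[4] `<path>` quadratic bezier, #ff00ff→score S426 F2353: (193.7624,98.4382) → (133.0166,78.2375) → (74.9444,51.5496) → (19.5459,18.3747)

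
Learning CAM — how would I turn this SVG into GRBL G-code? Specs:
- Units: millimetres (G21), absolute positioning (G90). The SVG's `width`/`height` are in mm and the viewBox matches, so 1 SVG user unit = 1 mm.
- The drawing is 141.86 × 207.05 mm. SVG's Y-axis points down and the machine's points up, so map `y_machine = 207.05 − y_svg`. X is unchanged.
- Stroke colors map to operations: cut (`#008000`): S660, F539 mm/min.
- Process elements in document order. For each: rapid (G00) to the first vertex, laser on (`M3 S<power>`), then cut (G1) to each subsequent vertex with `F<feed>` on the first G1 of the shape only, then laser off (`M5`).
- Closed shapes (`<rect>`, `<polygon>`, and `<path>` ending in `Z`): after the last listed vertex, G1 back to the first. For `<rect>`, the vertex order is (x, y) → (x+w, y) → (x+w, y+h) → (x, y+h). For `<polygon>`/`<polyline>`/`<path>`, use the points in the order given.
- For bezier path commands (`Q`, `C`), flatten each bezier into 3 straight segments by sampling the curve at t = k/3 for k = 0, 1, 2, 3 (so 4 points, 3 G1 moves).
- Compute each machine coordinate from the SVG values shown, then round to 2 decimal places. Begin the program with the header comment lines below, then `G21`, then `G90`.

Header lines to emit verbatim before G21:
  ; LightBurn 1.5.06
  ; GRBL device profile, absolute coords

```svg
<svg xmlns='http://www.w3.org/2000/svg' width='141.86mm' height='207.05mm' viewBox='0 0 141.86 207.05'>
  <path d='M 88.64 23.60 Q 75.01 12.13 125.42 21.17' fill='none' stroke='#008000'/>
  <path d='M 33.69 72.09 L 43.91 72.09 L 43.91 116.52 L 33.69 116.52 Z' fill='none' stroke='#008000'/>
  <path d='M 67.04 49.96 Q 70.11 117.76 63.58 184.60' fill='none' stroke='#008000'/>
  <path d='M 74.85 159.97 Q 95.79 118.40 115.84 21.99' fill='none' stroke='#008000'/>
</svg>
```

viewBox `0 0 141.86 207.05` with mm width/height → 1 unit = 1 mm. Flip: y_m = 207.05 − y_svg.

**Shape 1** — `<path>` quadratic bezier, stroke `#008000` → cut (S660, F539). Control points (SVG): P0=(88.64,23.60), P1=(75.01,12.13), P2=(125.42,21.17); sampled at t=k/3. Machine vertices: (88.64,183.45) → (86.67,188.82) → (98.93,189.63) → (125.42,185.88). Open path.

**Shape 2** — `<path>` rectangle, stroke `#008000` → cut (S660, F539). Machine vertices: (33.69,134.96) → (43.91,134.96) → (43.91,90.53) → (33.69,90.53) → (33.69,134.96). Closed: final G1 returns to the first vertex.

**Shape 3** — `<path>` quadratic bezier, stroke `#008000` → cut (S660, F539). Control points (SVG): P0=(67.04,49.96), P1=(70.11,117.76), P2=(63.58,184.60); sampled at t=k/3. Machine vertices: (67.04,157.09) → (68.02,112.00) → (66.87,67.12) → (63.58,22.45). Open path.

**Shape 4** — `<path>` quadratic bezier, stroke `#008000` → cut (S660, F539). Control points (SVG): P0=(74.85,159.97), P1=(95.79,118.40), P2=(115.84,21.99); sampled at t=k/3. Machine vertices: (74.85,47.08) → (88.71,80.89) → (102.37,126.88) → (115.84,185.06). Open path.

; LightBurn 1.5.06
; GRBL device profile, absolute coords
G21
G90
G00 X88.64 Y183.45
M3 S660
G1 X86.67 Y188.82 F539
G1 X98.93 Y189.63
G1 X125.42 Y185.88
M5
G00 X33.69 Y134.96
M3 S660
G1 X43.91 Y134.96 F539
G1 X43.91 Y90.53
G1 X33.69 Y90.53
G1 X33.69 Y134.96
M5
G00 X67.04 Y157.09
M3 S660
G1 X68.02 Y112.00 F539
G1 X66.87 Y67.12
G1 X63.58 Y22.45
M5
G00 X74.85 Y47.08
M3 S660
G1 X88.71 Y80.89 F539
G1 X102.37 Y126.88
G1 X115.84 Y185.06
M5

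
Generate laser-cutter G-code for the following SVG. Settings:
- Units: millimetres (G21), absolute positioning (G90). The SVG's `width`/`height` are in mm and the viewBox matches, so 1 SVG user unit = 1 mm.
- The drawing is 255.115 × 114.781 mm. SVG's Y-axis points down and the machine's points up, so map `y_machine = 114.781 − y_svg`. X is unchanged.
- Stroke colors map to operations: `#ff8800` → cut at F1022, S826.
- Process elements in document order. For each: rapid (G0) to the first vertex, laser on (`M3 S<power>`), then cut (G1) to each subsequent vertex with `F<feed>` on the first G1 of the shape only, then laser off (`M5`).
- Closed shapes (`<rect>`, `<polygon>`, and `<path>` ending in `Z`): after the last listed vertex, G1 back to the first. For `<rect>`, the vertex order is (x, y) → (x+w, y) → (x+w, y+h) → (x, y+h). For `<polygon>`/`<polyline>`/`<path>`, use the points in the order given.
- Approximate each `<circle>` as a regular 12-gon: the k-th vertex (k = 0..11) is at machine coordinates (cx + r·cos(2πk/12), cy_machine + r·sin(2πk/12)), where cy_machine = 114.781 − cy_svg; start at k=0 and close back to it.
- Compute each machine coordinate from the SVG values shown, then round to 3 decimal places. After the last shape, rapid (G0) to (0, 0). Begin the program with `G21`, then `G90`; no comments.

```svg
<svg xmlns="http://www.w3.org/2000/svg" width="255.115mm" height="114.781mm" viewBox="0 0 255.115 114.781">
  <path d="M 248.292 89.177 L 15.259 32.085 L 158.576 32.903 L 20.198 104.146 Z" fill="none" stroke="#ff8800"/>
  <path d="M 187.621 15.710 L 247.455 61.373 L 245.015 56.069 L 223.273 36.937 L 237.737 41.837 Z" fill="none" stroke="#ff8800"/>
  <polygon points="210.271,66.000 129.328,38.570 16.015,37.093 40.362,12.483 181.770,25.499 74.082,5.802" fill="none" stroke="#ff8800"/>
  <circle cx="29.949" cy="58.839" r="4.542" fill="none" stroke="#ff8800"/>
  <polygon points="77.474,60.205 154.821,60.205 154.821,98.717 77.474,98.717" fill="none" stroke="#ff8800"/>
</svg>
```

G21
G90
G0 X248.292 Y25.604
M3 S826
G1 X15.259 Y82.696 F1022
G1 X158.576 Y81.878
G1 X20.198 Y10.635
G1 X248.292 Y25.604
M5
G0 X187.621 Y99.071
M3 S826
G1 X247.455 Y53.408 F1022
G1 X245.015 Y58.712
G1 X223.273 Y77.844
G1 X237.737 Y72.944
G1 X187.621 Y99.071
M5
G0 X210.271 Y48.781
M3 S826
G1 X129.328 Y76.211 F1022
G1 X16.015 Y77.688
G1 X40.362 Y102.298
G1 X181.770 Y89.282
G1 X74.082 Y108.979
G1 X210.271 Y48.781
M5
G0 X34.491 Y55.942
M3 S826
G1 X33.882 Y58.213 F1022
G1 X32.220 Y59.875
G1 X29.949 Y60.484
G1 X27.678 Y59.875
G1 X26.016 Y58.213
G1 X25.407 Y55.942
G1 X26.016 Y53.671
G1 X27.678 Y52.009
G1 X29.949 Y51.400
G1 X32.220 Y52.009
G1 X33.882 Y53.671
G1 X34.491 Y55.942
M5
G0 X77.474 Y54.576
M3 S826
G1 X154.821 Y54.576 F1022
G1 X154.821 Y16.064
G1 X77.474 Y16.064
G1 X77.474 Y54.576
M5
G0 X0.000 Y0.000

viewBox `0 0 255.115 114.781` with mm width/height → 1 unit = 1 mm. Flip: y_m = 114.781 − y_svg.

**Shape 1** — `<path>` closed polygon, stroke `#ff8800` → cut (S826, F1022). Machine vertices: (248.292,25.604) → (15.259,82.696) → (158.576,81.878) → (20.198,10.635) → (248.292,25.604). Closed: final G1 returns to the first vertex.

**Shape 2** — `<path>` closed polygon, stroke `#ff8800` → cut (S826, F1022). Machine vertices: (187.621,99.071) → (247.455,53.408) → (245.015,58.712) → (223.273,77.844) → (237.737,72.944) → (187.621,99.071). Closed: final G1 returns to the first vertex.

**Shape 3** — `<polygon>` closed polygon, stroke `#ff8800` → cut (S826, F1022). Machine vertices: (210.271,48.781) → (129.328,76.211) → (16.015,77.688) → (40.362,102.298) → (181.770,89.282) → (74.082,108.979) → (210.271,48.781). Closed: final G1 returns to the first vertex.

**Shape 4** — `<circle>` circle, stroke `#ff8800` → cut (S826, F1022). Machine vertices: (34.491,55.942) → (33.882,58.213) → (32.220,59.875) → (29.949,60.484) → (27.678,59.875) → (26.016,58.213) → (25.407,55.942) → (26.016,53.671) → (27.678,52.009) → (29.949,51.400) → (32.220,52.009) → (33.882,53.671) → (34.491,55.942). Closed: final G1 returns to the first vertex.

**Shape 5** — `<polygon>` rectangle, stroke `#ff8800` → cut (S826, F1022). Machine vertices: (77.474,54.576) → (154.821,54.576) → (154.821,16.064) → (77.474,16.064) → (77.474,54.576). Closed: final G1 returns to the first vertex.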